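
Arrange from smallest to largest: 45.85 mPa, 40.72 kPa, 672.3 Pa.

45.85 mPa = 0.04585 Pa
40.72 kPa = 40720 Pa
672.3 Pa = 672.3 Pa

45.85 mPa < 672.3 Pa < 40.72 kPa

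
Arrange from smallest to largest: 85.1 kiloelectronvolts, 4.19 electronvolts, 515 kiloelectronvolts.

4.19 electronvolts < 85.1 kiloelectronvolts < 515 kiloelectronvolts

85.1 kiloelectronvolts = 85100 electronvolts
4.19 electronvolts = 4.19 electronvolts
515 kiloelectronvolts = 515000 electronvolts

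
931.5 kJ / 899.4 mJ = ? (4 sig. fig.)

1036000

(931.5 × 10³) / (899.4 × 10⁻³) = 1.0357 × 10⁶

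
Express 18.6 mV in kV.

0.0000186 kV

milli = 10⁻³, kilo = 10³; factor is 10⁻⁶.
18.6 × 10⁻⁶ = 0.0000186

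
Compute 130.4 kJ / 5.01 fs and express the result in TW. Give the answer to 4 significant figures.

26030000 TW

(130.4 × 10^3) / (5.01 × 10^-15) = 26.0279 × 10^18 W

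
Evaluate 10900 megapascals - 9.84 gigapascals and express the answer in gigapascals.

In gigapascals:
  10900 megapascals = 10900 × 10⁻³ gigapascals = 10.9
  9.84 gigapascals → 9.84
Difference: 10.9 - 9.84 = 1.06

1.06 gigapascals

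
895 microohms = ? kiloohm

micro = 1e-6, kilo = 1e3; factor is 1e-9.
895 × 1e-9 = 0.000000895

0.000000895 kiloohms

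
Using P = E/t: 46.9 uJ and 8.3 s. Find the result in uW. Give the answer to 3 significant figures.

(46.9 × 10^-6) / (8.3) = 5.6506 × 10^-6 W

5.65 uW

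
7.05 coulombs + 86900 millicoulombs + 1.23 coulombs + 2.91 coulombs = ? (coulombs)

In coulombs:
  7.05 coulombs → 7.05
  86900 millicoulombs = 86900 × 10⁻³ coulombs = 86.9
  1.23 coulombs → 1.23
  2.91 coulombs → 2.91
Sum: 7.05 + 86.9 + 1.23 + 2.91 = 98.09

98.09 coulombs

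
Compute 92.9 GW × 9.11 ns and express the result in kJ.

0.846319 kJ

92.9e9 × 9.11e-9 = 846.319 J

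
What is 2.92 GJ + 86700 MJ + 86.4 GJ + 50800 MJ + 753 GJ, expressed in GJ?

In GJ:
  2.92 GJ → 2.92
  86700 MJ = 86700 × 10⁻³ GJ = 86.7
  86.4 GJ → 86.4
  50800 MJ = 50800 × 10⁻³ GJ = 50.8
  753 GJ → 753
Sum: 2.92 + 86.7 + 86.4 + 50.8 + 753 = 979.82

979.82 GJ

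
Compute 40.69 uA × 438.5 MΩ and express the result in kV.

17.842565 kV

40.69 × 10^-6 × 438.5 × 10^6 = 17842.565 V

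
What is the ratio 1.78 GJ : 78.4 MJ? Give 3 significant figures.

(1.78e9) / (78.4e6) = 0.0227e3

22.7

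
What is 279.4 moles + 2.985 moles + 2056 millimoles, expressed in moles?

In moles:
  279.4 moles → 279.4
  2.985 moles → 2.985
  2056 millimoles = 2056 × 10^-3 moles = 2.056
Sum: 279.4 + 2.985 + 2.056 = 284.441

284.441 moles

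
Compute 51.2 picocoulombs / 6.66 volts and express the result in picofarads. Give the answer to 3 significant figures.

(51.2 × 10⁻¹²) / (6.66) = 7.6877 × 10⁻¹² F

7.69 picofarads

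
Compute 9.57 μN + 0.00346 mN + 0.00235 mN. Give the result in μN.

15.38 μN

In μN:
  9.57 μN → 9.57
  0.00346 mN = 0.00346e3 μN = 3.46
  0.00235 mN = 0.00235e3 μN = 2.35
Sum: 9.57 + 3.46 + 2.35 = 15.38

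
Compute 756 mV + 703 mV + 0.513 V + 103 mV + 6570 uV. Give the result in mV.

2081.57 mV

In mV:
  756 mV → 756
  703 mV → 703
  0.513 V = 0.513 × 10^3 mV = 513
  103 mV → 103
  6570 uV = 6570 × 10^-3 mV = 6.57
Sum: 756 + 703 + 513 + 103 + 6.57 = 2081.57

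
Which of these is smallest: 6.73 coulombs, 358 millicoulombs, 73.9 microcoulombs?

6.73 coulombs = 6.73 coulombs
358 millicoulombs = 0.358 coulombs
73.9 microcoulombs = 0.0000739 coulombs

73.9 microcoulombs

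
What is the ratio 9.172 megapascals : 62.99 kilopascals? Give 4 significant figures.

(9.172 × 10^6) / (62.99 × 10^3) = 0.14561 × 10^3

145.6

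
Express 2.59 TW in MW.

tera = 10¹², mega = 10⁶; factor is 10⁶.
2.59 × 10⁶ = 2590000

2590000 MW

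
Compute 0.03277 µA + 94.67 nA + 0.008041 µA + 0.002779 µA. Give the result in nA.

In nA:
  0.03277 µA = 0.03277 × 10³ nA = 32.77
  94.67 nA → 94.67
  0.008041 µA = 0.008041 × 10³ nA = 8.041
  0.002779 µA = 0.002779 × 10³ nA = 2.779
Sum: 32.77 + 94.67 + 8.041 + 2.779 = 138.26

138.26 nA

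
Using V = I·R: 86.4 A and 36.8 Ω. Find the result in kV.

86.4 × 36.8 = 3179.52 V

3.17952 kV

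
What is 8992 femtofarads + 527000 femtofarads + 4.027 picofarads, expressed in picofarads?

In picofarads:
  8992 femtofarads = 8992e-3 picofarads = 8.992
  527000 femtofarads = 527000e-3 picofarads = 527
  4.027 picofarads → 4.027
Sum: 8.992 + 527 + 4.027 = 540.019

540.019 picofarads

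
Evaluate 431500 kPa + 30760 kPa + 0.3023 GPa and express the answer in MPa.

764.56 MPa

In MPa:
  431500 kPa = 431500 × 10^-3 MPa = 431.5
  30760 kPa = 30760 × 10^-3 MPa = 30.76
  0.3023 GPa = 0.3023 × 10^3 MPa = 302.3
Sum: 431.5 + 30.76 + 302.3 = 764.56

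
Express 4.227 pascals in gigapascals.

0.000000004227 gigapascals

(no prefix) = 10⁰, giga = 10⁹; factor is 10⁻⁹.
4.227 × 10⁻⁹ = 0.000000004227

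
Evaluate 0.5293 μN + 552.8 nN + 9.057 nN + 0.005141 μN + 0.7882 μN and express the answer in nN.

In nN:
  0.5293 μN = 0.5293e3 nN = 529.3
  552.8 nN → 552.8
  9.057 nN → 9.057
  0.005141 μN = 0.005141e3 nN = 5.141
  0.7882 μN = 0.7882e3 nN = 788.2
Sum: 529.3 + 552.8 + 9.057 + 5.141 + 788.2 = 1884.498

1884.498 nN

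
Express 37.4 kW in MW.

kilo = 1e3, mega = 1e6; factor is 1e-3.
37.4 × 1e-3 = 0.0374

0.0374 MW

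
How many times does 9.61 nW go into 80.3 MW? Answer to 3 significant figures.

(80.3 × 10⁶) / (9.61 × 10⁻⁹) = 8.356 × 10¹⁵

8360000000000000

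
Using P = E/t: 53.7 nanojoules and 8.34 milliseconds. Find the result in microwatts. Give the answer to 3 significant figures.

(53.7 × 10⁻⁹) / (8.34 × 10⁻³) = 6.4388 × 10⁻⁶ W

6.44 microwatts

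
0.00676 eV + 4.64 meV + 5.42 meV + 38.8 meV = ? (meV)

55.62 meV

In meV:
  0.00676 eV = 0.00676e3 meV = 6.76
  4.64 meV → 4.64
  5.42 meV → 5.42
  38.8 meV → 38.8
Sum: 6.76 + 4.64 + 5.42 + 38.8 = 55.62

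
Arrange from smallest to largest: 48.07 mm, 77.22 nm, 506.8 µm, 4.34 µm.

48.07 mm = 0.04807 m
77.22 nm = 0.00000007722 m
506.8 µm = 0.0005068 m
4.34 µm = 0.00000434 m

77.22 nm < 4.34 µm < 506.8 µm < 48.07 mm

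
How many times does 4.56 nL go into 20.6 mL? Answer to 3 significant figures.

(20.6e-3) / (4.56e-9) = 4.518e6

4520000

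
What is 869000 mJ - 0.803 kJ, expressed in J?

66 J

In J:
  869000 mJ = 869000 × 10⁻³ J = 869
  0.803 kJ = 0.803 × 10³ J = 803
Difference: 869 - 803 = 66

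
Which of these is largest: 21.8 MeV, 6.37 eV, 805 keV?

21.8 MeV = 21800000 eV
6.37 eV = 6.37 eV
805 keV = 805000 eV

21.8 MeV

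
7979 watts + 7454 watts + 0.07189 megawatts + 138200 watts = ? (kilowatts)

225.523 kilowatts

In kilowatts:
  7979 watts = 7979e-3 kilowatts = 7.979
  7454 watts = 7454e-3 kilowatts = 7.454
  0.07189 megawatts = 0.07189e3 kilowatts = 71.89
  138200 watts = 138200e-3 kilowatts = 138.2
Sum: 7.979 + 7.454 + 71.89 + 138.2 = 225.523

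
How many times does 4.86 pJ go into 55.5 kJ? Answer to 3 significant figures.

11400000000000000

(55.5 × 10³) / (4.86 × 10⁻¹²) = 11.42 × 10¹⁵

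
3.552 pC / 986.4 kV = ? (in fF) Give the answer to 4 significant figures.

0.003601 fF

(3.552e-12) / (986.4e3) = 0.00360097e-15 F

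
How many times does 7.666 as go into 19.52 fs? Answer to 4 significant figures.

(19.52 × 10^-15) / (7.666 × 10^-18) = 2.5463 × 10^3

2546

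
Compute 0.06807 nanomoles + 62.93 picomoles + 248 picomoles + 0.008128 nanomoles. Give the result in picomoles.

In picomoles:
  0.06807 nanomoles = 0.06807e3 picomoles = 68.07
  62.93 picomoles → 62.93
  248 picomoles → 248
  0.008128 nanomoles = 0.008128e3 picomoles = 8.128
Sum: 68.07 + 62.93 + 248 + 8.128 = 387.128

387.128 picomoles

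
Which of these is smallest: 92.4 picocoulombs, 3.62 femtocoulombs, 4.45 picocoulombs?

3.62 femtocoulombs

92.4 picocoulombs = 0.0000000000924 coulombs
3.62 femtocoulombs = 0.00000000000000362 coulombs
4.45 picocoulombs = 0.00000000000445 coulombs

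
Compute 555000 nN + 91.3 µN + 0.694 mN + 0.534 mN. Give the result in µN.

1874.3 µN

In µN:
  555000 nN = 555000 × 10⁻³ µN = 555
  91.3 µN → 91.3
  0.694 mN = 0.694 × 10³ µN = 694
  0.534 mN = 0.534 × 10³ µN = 534
Sum: 555 + 91.3 + 694 + 534 = 1874.3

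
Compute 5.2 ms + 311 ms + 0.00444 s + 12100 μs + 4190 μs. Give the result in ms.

336.93 ms

In ms:
  5.2 ms → 5.2
  311 ms → 311
  0.00444 s = 0.00444 × 10³ ms = 4.44
  12100 μs = 12100 × 10⁻³ ms = 12.1
  4190 μs = 4190 × 10⁻³ ms = 4.19
Sum: 5.2 + 311 + 4.44 + 12.1 + 4.19 = 336.93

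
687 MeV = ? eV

mega = 1e6, (no prefix) = 1e0; factor is 1e6.
687 × 1e6 = 687000000

687000000 eV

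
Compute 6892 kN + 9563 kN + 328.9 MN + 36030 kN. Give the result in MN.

In MN:
  6892 kN = 6892e-3 MN = 6.892
  9563 kN = 9563e-3 MN = 9.563
  328.9 MN → 328.9
  36030 kN = 36030e-3 MN = 36.03
Sum: 6.892 + 9.563 + 328.9 + 36.03 = 381.385

381.385 MN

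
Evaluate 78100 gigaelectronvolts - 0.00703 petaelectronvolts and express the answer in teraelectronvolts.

71.07 teraelectronvolts

In teraelectronvolts:
  78100 gigaelectronvolts = 78100 × 10⁻³ teraelectronvolts = 78.1
  0.00703 petaelectronvolts = 0.00703 × 10³ teraelectronvolts = 7.03
Difference: 78.1 - 7.03 = 71.07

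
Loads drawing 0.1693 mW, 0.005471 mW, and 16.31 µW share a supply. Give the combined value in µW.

191.081 µW

In µW:
  0.1693 mW = 0.1693 × 10^3 µW = 169.3
  0.005471 mW = 0.005471 × 10^3 µW = 5.471
  16.31 µW → 16.31
Sum: 169.3 + 5.471 + 16.31 = 191.081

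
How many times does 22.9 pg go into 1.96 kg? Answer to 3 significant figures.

(1.96 × 10^3) / (22.9 × 10^-12) = 0.08559 × 10^15

85600000000000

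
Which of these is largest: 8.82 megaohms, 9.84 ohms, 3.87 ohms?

8.82 megaohms

8.82 megaohms = 8820000 ohms
9.84 ohms = 9.84 ohms
3.87 ohms = 3.87 ohms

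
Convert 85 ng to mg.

0.000085 mg

nano = 10^-9, milli = 10^-3; factor is 10^-6.
85 × 10^-6 = 0.000085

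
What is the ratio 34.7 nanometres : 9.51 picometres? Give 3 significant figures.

(34.7e-9) / (9.51e-12) = 3.649e3

3650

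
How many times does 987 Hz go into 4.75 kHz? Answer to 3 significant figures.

4.81

(4.75e3) / (987) = 0.004813e3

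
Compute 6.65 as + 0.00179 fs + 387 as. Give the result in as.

395.44 as

In as:
  6.65 as → 6.65
  0.00179 fs = 0.00179e3 as = 1.79
  387 as → 387
Sum: 6.65 + 1.79 + 387 = 395.44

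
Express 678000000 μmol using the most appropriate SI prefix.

678 mol

= 678 mol; mantissa already in [1, 1000).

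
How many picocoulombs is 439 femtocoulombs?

0.439 picocoulombs

femto = 10⁻¹⁵, pico = 10⁻¹²; factor is 10⁻³.
439 × 10⁻³ = 0.439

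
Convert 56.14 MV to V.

mega = 10^6, (no prefix) = 10^0; factor is 10^6.
56.14 × 10^6 = 56140000

56140000 V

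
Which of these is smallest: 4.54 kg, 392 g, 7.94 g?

4.54 kg = 4540 g
392 g = 392 g
7.94 g = 7.94 g

7.94 g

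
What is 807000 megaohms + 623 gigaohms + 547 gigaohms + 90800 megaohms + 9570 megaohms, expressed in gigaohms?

2077.37 gigaohms

In gigaohms:
  807000 megaohms = 807000e-3 gigaohms = 807
  623 gigaohms → 623
  547 gigaohms → 547
  90800 megaohms = 90800e-3 gigaohms = 90.8
  9570 megaohms = 9570e-3 gigaohms = 9.57
Sum: 807 + 623 + 547 + 90.8 + 9.57 = 2077.37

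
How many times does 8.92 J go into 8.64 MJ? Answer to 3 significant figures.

(8.64 × 10⁶) / (8.92) = 0.9686 × 10⁶

969000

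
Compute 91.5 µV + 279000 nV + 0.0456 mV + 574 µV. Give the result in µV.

990.1 µV

In µV:
  91.5 µV → 91.5
  279000 nV = 279000e-3 µV = 279
  0.0456 mV = 0.0456e3 µV = 45.6
  574 µV → 574
Sum: 91.5 + 279 + 45.6 + 574 = 990.1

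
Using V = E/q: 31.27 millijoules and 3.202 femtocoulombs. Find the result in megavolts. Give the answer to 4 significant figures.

9766000 megavolts

(31.27 × 10⁻³) / (3.202 × 10⁻¹⁵) = 9.76577 × 10¹² V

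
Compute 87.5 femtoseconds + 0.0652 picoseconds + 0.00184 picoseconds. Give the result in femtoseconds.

In femtoseconds:
  87.5 femtoseconds → 87.5
  0.0652 picoseconds = 0.0652 × 10^3 femtoseconds = 65.2
  0.00184 picoseconds = 0.00184 × 10^3 femtoseconds = 1.84
Sum: 87.5 + 65.2 + 1.84 = 154.54

154.54 femtoseconds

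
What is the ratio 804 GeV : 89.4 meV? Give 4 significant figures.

8993000000000

(804 × 10⁹) / (89.4 × 10⁻³) = 8.9933 × 10¹²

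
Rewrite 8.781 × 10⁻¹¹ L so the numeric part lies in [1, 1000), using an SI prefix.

87.81 pL

= 87.81 × 10⁻¹² L; 10⁻¹² is pico.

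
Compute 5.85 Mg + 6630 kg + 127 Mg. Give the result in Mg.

In Mg:
  5.85 Mg → 5.85
  6630 kg = 6630 × 10⁻³ Mg = 6.63
  127 Mg → 127
Sum: 5.85 + 6.63 + 127 = 139.48

139.48 Mg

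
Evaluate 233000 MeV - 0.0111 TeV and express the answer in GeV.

In GeV:
  233000 MeV = 233000e-3 GeV = 233
  0.0111 TeV = 0.0111e3 GeV = 11.1
Difference: 233 - 11.1 = 221.9

221.9 GeV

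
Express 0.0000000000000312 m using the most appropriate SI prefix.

= 31.2 × 10⁻¹⁵ m; 10⁻¹⁵ is femto.

31.2 fm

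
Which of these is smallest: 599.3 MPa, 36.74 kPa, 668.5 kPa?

599.3 MPa = 599300000 Pa
36.74 kPa = 36740 Pa
668.5 kPa = 668500 Pa

36.74 kPa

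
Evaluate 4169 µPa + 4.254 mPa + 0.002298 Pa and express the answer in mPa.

In mPa:
  4169 µPa = 4169 × 10^-3 mPa = 4.169
  4.254 mPa → 4.254
  0.002298 Pa = 0.002298 × 10^3 mPa = 2.298
Sum: 4.169 + 4.254 + 2.298 = 10.721

10.721 mPa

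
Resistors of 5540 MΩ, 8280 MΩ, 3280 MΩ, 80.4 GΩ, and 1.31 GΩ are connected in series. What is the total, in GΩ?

In GΩ:
  5540 MΩ = 5540e-3 GΩ = 5.54
  8280 MΩ = 8280e-3 GΩ = 8.28
  3280 MΩ = 3280e-3 GΩ = 3.28
  80.4 GΩ → 80.4
  1.31 GΩ → 1.31
Sum: 5.54 + 8.28 + 3.28 + 80.4 + 1.31 = 98.81

98.81 GΩ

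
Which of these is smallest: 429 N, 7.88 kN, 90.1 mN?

90.1 mN

429 N = 429 N
7.88 kN = 7880 N
90.1 mN = 0.0901 N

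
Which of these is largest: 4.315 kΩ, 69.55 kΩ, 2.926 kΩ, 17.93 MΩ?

4.315 kΩ = 4315 Ω
69.55 kΩ = 69550 Ω
2.926 kΩ = 2926 Ω
17.93 MΩ = 17930000 Ω

17.93 MΩ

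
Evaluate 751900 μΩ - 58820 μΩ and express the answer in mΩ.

In mΩ:
  751900 μΩ = 751900 × 10⁻³ mΩ = 751.9
  58820 μΩ = 58820 × 10⁻³ mΩ = 58.82
Difference: 751.9 - 58.82 = 693.08

693.08 mΩ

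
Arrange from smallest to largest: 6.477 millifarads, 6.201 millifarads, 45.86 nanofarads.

6.477 millifarads = 0.006477 farads
6.201 millifarads = 0.006201 farads
45.86 nanofarads = 0.00000004586 farads

45.86 nanofarads < 6.201 millifarads < 6.477 millifarads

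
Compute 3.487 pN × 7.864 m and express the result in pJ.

3.487 × 10^-12 × 7.864 = 27.421768 × 10^-12 J

27.421768 pJ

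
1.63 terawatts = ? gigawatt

1630 gigawatts

tera = 1e12, giga = 1e9; factor is 1e3.
1.63 × 1e3 = 1630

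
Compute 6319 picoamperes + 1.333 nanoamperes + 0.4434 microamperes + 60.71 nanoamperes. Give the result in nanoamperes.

511.762 nanoamperes

In nanoamperes:
  6319 picoamperes = 6319 × 10^-3 nanoamperes = 6.319
  1.333 nanoamperes → 1.333
  0.4434 microamperes = 0.4434 × 10^3 nanoamperes = 443.4
  60.71 nanoamperes → 60.71
Sum: 6.319 + 1.333 + 443.4 + 60.71 = 511.762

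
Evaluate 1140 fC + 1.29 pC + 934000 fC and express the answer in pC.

936.43 pC

In pC:
  1140 fC = 1140 × 10⁻³ pC = 1.14
  1.29 pC → 1.29
  934000 fC = 934000 × 10⁻³ pC = 934
Sum: 1.14 + 1.29 + 934 = 936.43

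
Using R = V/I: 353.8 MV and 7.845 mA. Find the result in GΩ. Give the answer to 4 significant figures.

(353.8 × 10^6) / (7.845 × 10^-3) = 45.0988 × 10^9 Ω

45.10 GΩ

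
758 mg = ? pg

milli = 10⁻³, pico = 10⁻¹²; factor is 10⁹.
758 × 10⁹ = 758000000000

758000000000 pg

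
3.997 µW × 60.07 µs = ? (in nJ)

0.24009979 nJ

3.997e-6 × 60.07e-6 = 240.09979e-12 J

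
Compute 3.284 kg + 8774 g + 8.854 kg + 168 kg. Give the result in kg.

In kg:
  3.284 kg → 3.284
  8774 g = 8774 × 10^-3 kg = 8.774
  8.854 kg → 8.854
  168 kg → 168
Sum: 3.284 + 8.774 + 8.854 + 168 = 188.912

188.912 kg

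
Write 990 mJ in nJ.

990000000 nJ

milli = 10⁻³, nano = 10⁻⁹; factor is 10⁶.
990 × 10⁶ = 990000000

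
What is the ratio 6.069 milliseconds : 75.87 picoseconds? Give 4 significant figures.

79990000

(6.069 × 10⁻³) / (75.87 × 10⁻¹²) = 0.079992 × 10⁹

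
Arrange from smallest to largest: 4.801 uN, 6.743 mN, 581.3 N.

4.801 uN < 6.743 mN < 581.3 N

4.801 uN = 0.000004801 N
6.743 mN = 0.006743 N
581.3 N = 581.3 N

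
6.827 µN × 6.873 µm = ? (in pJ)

46.921971 pJ

6.827e-6 × 6.873e-6 = 46.921971e-12 J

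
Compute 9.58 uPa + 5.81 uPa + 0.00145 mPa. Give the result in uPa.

16.84 uPa

In uPa:
  9.58 uPa → 9.58
  5.81 uPa → 5.81
  0.00145 mPa = 0.00145 × 10^3 uPa = 1.45
Sum: 9.58 + 5.81 + 1.45 = 16.84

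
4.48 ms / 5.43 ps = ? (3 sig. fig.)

825000000

(4.48 × 10^-3) / (5.43 × 10^-12) = 0.825 × 10^9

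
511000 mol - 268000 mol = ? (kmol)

In kmol:
  511000 mol = 511000 × 10^-3 kmol = 511
  268000 mol = 268000 × 10^-3 kmol = 268
Difference: 511 - 268 = 243

243 kmol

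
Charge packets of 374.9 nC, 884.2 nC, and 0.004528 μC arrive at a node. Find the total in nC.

In nC:
  374.9 nC → 374.9
  884.2 nC → 884.2
  0.004528 μC = 0.004528 × 10^3 nC = 4.528
Sum: 374.9 + 884.2 + 4.528 = 1263.628

1263.628 nC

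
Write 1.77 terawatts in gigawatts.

tera = 10^12, giga = 10^9; factor is 10^3.
1.77 × 10^3 = 1770

1770 gigawatts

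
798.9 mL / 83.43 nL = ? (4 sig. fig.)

(798.9e-3) / (83.43e-9) = 9.5757e6

9576000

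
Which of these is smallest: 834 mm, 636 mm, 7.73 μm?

7.73 μm

834 mm = 0.834 m
636 mm = 0.636 m
7.73 μm = 0.00000773 m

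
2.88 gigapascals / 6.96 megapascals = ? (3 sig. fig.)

(2.88 × 10^9) / (6.96 × 10^6) = 0.4138 × 10^3

414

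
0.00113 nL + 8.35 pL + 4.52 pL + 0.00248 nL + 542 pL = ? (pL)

In pL:
  0.00113 nL = 0.00113 × 10³ pL = 1.13
  8.35 pL → 8.35
  4.52 pL → 4.52
  0.00248 nL = 0.00248 × 10³ pL = 2.48
  542 pL → 542
Sum: 1.13 + 8.35 + 4.52 + 2.48 + 542 = 558.48

558.48 pL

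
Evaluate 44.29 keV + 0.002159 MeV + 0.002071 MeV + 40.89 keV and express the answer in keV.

In keV:
  44.29 keV → 44.29
  0.002159 MeV = 0.002159 × 10^3 keV = 2.159
  0.002071 MeV = 0.002071 × 10^3 keV = 2.071
  40.89 keV → 40.89
Sum: 44.29 + 2.159 + 2.071 + 40.89 = 89.41

89.41 keV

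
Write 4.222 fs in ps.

0.004222 ps

femto = 10^-15, pico = 10^-12; factor is 10^-3.
4.222 × 10^-3 = 0.004222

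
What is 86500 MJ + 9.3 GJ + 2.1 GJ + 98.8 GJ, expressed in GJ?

In GJ:
  86500 MJ = 86500 × 10⁻³ GJ = 86.5
  9.3 GJ → 9.3
  2.1 GJ → 2.1
  98.8 GJ → 98.8
Sum: 86.5 + 9.3 + 2.1 + 98.8 = 196.7

196.7 GJ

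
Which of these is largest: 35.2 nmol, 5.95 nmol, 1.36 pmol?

35.2 nmol = 0.0000000352 mol
5.95 nmol = 0.00000000595 mol
1.36 pmol = 0.00000000000136 mol

35.2 nmol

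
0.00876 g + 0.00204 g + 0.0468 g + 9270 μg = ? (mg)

In mg:
  0.00876 g = 0.00876 × 10³ mg = 8.76
  0.00204 g = 0.00204 × 10³ mg = 2.04
  0.0468 g = 0.0468 × 10³ mg = 46.8
  9270 μg = 9270 × 10⁻³ mg = 9.27
Sum: 8.76 + 2.04 + 46.8 + 9.27 = 66.87

66.87 mg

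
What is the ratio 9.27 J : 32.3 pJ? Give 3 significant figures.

(9.27) / (32.3 × 10⁻¹²) = 0.287 × 10¹²

287000000000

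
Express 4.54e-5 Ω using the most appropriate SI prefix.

= 45.4e-6 Ω; 1e-6 is micro.

45.4 μΩ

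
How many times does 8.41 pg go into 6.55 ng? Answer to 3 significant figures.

(6.55 × 10⁻⁹) / (8.41 × 10⁻¹²) = 0.7788 × 10³

779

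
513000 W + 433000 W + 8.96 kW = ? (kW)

In kW:
  513000 W = 513000e-3 kW = 513
  433000 W = 433000e-3 kW = 433
  8.96 kW → 8.96
Sum: 513 + 433 + 8.96 = 954.96

954.96 kW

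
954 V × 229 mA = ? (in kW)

0.218466 kW

954 × 229 × 10⁻³ = 218466 × 10⁻³ W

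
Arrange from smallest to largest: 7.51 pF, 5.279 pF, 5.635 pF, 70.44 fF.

70.44 fF < 5.279 pF < 5.635 pF < 7.51 pF

7.51 pF = 0.00000000000751 F
5.279 pF = 0.000000000005279 F
5.635 pF = 0.000000000005635 F
70.44 fF = 0.00000000000007044 F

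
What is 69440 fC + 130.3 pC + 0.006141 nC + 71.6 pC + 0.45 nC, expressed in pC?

In pC:
  69440 fC = 69440 × 10^-3 pC = 69.44
  130.3 pC → 130.3
  0.006141 nC = 0.006141 × 10^3 pC = 6.141
  71.6 pC → 71.6
  0.45 nC = 0.45 × 10^3 pC = 450
Sum: 69.44 + 130.3 + 6.141 + 71.6 + 450 = 727.481

727.481 pC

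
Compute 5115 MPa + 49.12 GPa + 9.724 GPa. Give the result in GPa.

63.959 GPa

In GPa:
  5115 MPa = 5115 × 10⁻³ GPa = 5.115
  49.12 GPa → 49.12
  9.724 GPa → 9.724
Sum: 5.115 + 49.12 + 9.724 = 63.959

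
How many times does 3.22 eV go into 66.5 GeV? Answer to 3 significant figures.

(66.5 × 10⁹) / (3.22) = 20.65 × 10⁹

20700000000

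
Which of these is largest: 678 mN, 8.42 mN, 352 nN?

678 mN = 0.678 N
8.42 mN = 0.00842 N
352 nN = 0.000000352 N

678 mN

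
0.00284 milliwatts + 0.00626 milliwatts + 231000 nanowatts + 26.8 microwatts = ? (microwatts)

In microwatts:
  0.00284 milliwatts = 0.00284 × 10^3 microwatts = 2.84
  0.00626 milliwatts = 0.00626 × 10^3 microwatts = 6.26
  231000 nanowatts = 231000 × 10^-3 microwatts = 231
  26.8 microwatts → 26.8
Sum: 2.84 + 6.26 + 231 + 26.8 = 266.9

266.9 microwatts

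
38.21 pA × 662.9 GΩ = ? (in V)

38.21e-12 × 662.9e9 = 25329.409e-3 V

25.329409 V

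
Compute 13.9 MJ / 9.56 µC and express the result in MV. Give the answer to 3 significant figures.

1450000 MV

(13.9 × 10⁶) / (9.56 × 10⁻⁶) = 1.454 × 10¹² V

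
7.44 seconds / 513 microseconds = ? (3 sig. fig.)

(7.44) / (513 × 10^-6) = 0.0145 × 10^6

14500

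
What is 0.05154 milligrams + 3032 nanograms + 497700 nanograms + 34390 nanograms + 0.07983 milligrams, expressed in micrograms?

666.492 micrograms

In micrograms:
  0.05154 milligrams = 0.05154 × 10^3 micrograms = 51.54
  3032 nanograms = 3032 × 10^-3 micrograms = 3.032
  497700 nanograms = 497700 × 10^-3 micrograms = 497.7
  34390 nanograms = 34390 × 10^-3 micrograms = 34.39
  0.07983 milligrams = 0.07983 × 10^3 micrograms = 79.83
Sum: 51.54 + 3.032 + 497.7 + 34.39 + 79.83 = 666.492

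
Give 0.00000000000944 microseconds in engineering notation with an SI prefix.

= 9.44 × 10⁻¹⁸ seconds; 10⁻¹⁸ is atto.

9.44 attoseconds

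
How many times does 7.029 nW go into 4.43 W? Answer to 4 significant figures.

630200000

(4.43) / (7.029e-9) = 0.63025e9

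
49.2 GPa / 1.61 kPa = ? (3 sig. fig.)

30600000

(49.2e9) / (1.61e3) = 30.56e6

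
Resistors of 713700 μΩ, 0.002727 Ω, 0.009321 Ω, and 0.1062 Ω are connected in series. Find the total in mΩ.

In mΩ:
  713700 μΩ = 713700 × 10^-3 mΩ = 713.7
  0.002727 Ω = 0.002727 × 10^3 mΩ = 2.727
  0.009321 Ω = 0.009321 × 10^3 mΩ = 9.321
  0.1062 Ω = 0.1062 × 10^3 mΩ = 106.2
Sum: 713.7 + 2.727 + 9.321 + 106.2 = 831.948

831.948 mΩ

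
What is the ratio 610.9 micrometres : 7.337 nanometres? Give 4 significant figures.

83260

(610.9 × 10^-6) / (7.337 × 10^-9) = 83.263 × 10^3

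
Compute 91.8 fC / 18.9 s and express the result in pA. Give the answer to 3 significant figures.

(91.8e-15) / (18.9) = 4.8571e-15 A

0.00486 pA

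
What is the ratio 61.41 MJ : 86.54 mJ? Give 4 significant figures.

709600000

(61.41e6) / (86.54e-3) = 0.70961e9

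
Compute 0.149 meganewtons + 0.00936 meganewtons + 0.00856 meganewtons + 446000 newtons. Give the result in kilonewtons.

612.92 kilonewtons

In kilonewtons:
  0.149 meganewtons = 0.149 × 10³ kilonewtons = 149
  0.00936 meganewtons = 0.00936 × 10³ kilonewtons = 9.36
  0.00856 meganewtons = 0.00856 × 10³ kilonewtons = 8.56
  446000 newtons = 446000 × 10⁻³ kilonewtons = 446
Sum: 149 + 9.36 + 8.56 + 446 = 612.92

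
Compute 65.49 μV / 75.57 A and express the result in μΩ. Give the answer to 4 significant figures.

0.8666 μΩ

(65.49 × 10^-6) / (75.57) = 0.866614 × 10^-6 Ω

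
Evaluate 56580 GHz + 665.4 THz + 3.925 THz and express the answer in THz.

725.905 THz

In THz:
  56580 GHz = 56580 × 10^-3 THz = 56.58
  665.4 THz → 665.4
  3.925 THz → 3.925
Sum: 56.58 + 665.4 + 3.925 = 725.905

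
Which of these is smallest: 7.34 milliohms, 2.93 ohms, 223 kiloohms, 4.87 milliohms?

7.34 milliohms = 0.00734 ohms
2.93 ohms = 2.93 ohms
223 kiloohms = 223000 ohms
4.87 milliohms = 0.00487 ohms

4.87 milliohms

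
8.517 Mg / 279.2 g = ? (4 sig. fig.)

(8.517 × 10^6) / (279.2) = 0.030505 × 10^6

30510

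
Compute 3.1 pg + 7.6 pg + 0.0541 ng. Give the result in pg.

64.8 pg

In pg:
  3.1 pg → 3.1
  7.6 pg → 7.6
  0.0541 ng = 0.0541e3 pg = 54.1
Sum: 3.1 + 7.6 + 54.1 = 64.8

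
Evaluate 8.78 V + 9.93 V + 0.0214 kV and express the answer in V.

40.11 V

In V:
  8.78 V → 8.78
  9.93 V → 9.93
  0.0214 kV = 0.0214 × 10³ V = 21.4
Sum: 8.78 + 9.93 + 21.4 = 40.11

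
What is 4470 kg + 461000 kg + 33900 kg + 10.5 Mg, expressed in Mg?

In Mg:
  4470 kg = 4470 × 10^-3 Mg = 4.47
  461000 kg = 461000 × 10^-3 Mg = 461
  33900 kg = 33900 × 10^-3 Mg = 33.9
  10.5 Mg → 10.5
Sum: 4.47 + 461 + 33.9 + 10.5 = 509.87

509.87 Mg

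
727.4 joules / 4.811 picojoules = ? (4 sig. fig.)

151200000000000

(727.4) / (4.811 × 10^-12) = 151.2 × 10^12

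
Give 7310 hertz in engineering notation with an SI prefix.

7.31 kilohertz

= 7.31e3 hertz; 1e3 is kilo.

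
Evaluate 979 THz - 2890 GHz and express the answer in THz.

976.11 THz

In THz:
  979 THz → 979
  2890 GHz = 2890 × 10^-3 THz = 2.89
Difference: 979 - 2.89 = 976.11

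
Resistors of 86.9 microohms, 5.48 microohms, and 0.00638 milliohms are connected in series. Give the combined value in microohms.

In microohms:
  86.9 microohms → 86.9
  5.48 microohms → 5.48
  0.00638 milliohms = 0.00638 × 10^3 microohms = 6.38
Sum: 86.9 + 5.48 + 6.38 = 98.76

98.76 microohms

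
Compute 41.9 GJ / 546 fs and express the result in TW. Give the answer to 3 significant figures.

76700000000 TW

(41.9 × 10^9) / (546 × 10^-15) = 0.07674 × 10^24 W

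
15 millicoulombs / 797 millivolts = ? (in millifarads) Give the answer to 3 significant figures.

18.8 millifarads

(15e-3) / (797e-3) = 0.018821 F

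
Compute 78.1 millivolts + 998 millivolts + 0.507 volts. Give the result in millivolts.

1583.1 millivolts

In millivolts:
  78.1 millivolts → 78.1
  998 millivolts → 998
  0.507 volts = 0.507 × 10³ millivolts = 507
Sum: 78.1 + 998 + 507 = 1583.1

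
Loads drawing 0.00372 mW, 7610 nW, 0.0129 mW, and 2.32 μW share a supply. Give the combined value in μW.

26.55 μW

In μW:
  0.00372 mW = 0.00372e3 μW = 3.72
  7610 nW = 7610e-3 μW = 7.61
  0.0129 mW = 0.0129e3 μW = 12.9
  2.32 μW → 2.32
Sum: 3.72 + 7.61 + 12.9 + 2.32 = 26.55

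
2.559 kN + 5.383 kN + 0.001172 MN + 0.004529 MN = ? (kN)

In kN:
  2.559 kN → 2.559
  5.383 kN → 5.383
  0.001172 MN = 0.001172e3 kN = 1.172
  0.004529 MN = 0.004529e3 kN = 4.529
Sum: 2.559 + 5.383 + 1.172 + 4.529 = 13.643

13.643 kN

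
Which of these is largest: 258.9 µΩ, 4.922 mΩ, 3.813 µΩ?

258.9 µΩ = 0.0002589 Ω
4.922 mΩ = 0.004922 Ω
3.813 µΩ = 0.000003813 Ω

4.922 mΩ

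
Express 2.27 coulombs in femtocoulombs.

2270000000000000 femtocoulombs

(no prefix) = 10^0, femto = 10^-15; factor is 10^15.
2.27 × 10^15 = 2270000000000000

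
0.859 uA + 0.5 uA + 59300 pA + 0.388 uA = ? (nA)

1806.3 nA

In nA:
  0.859 uA = 0.859 × 10^3 nA = 859
  0.5 uA = 0.5 × 10^3 nA = 500
  59300 pA = 59300 × 10^-3 nA = 59.3
  0.388 uA = 0.388 × 10^3 nA = 388
Sum: 859 + 500 + 59.3 + 388 = 1806.3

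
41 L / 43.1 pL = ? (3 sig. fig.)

951000000000

(41) / (43.1 × 10⁻¹²) = 0.9513 × 10¹²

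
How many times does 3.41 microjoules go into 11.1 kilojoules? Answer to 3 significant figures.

3260000000

(11.1 × 10^3) / (3.41 × 10^-6) = 3.255 × 10^9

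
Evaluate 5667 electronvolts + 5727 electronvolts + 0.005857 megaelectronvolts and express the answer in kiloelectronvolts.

In kiloelectronvolts:
  5667 electronvolts = 5667 × 10^-3 kiloelectronvolts = 5.667
  5727 electronvolts = 5727 × 10^-3 kiloelectronvolts = 5.727
  0.005857 megaelectronvolts = 0.005857 × 10^3 kiloelectronvolts = 5.857
Sum: 5.667 + 5.727 + 5.857 = 17.251

17.251 kiloelectronvolts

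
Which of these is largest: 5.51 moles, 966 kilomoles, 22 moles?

966 kilomoles

5.51 moles = 5.51 moles
966 kilomoles = 966000 moles
22 moles = 22 moles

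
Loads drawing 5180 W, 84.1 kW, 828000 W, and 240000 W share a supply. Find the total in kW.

1157.28 kW

In kW:
  5180 W = 5180 × 10^-3 kW = 5.18
  84.1 kW → 84.1
  828000 W = 828000 × 10^-3 kW = 828
  240000 W = 240000 × 10^-3 kW = 240
Sum: 5.18 + 84.1 + 828 + 240 = 1157.28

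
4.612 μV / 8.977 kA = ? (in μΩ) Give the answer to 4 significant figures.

0.0005138 μΩ

(4.612 × 10⁻⁶) / (8.977 × 10³) = 0.513757 × 10⁻⁹ Ω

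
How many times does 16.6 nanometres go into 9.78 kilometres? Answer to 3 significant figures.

589000000000

(9.78e3) / (16.6e-9) = 0.5892e12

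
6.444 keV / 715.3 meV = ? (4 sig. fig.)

(6.444e3) / (715.3e-3) = 0.0090088e6

9009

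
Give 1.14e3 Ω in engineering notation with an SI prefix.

1.14 kΩ

= 1.14e3 Ω; 1e3 is kilo.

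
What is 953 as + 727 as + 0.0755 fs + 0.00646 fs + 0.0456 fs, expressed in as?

In as:
  953 as → 953
  727 as → 727
  0.0755 fs = 0.0755e3 as = 75.5
  0.00646 fs = 0.00646e3 as = 6.46
  0.0456 fs = 0.0456e3 as = 45.6
Sum: 953 + 727 + 75.5 + 6.46 + 45.6 = 1807.56

1807.56 as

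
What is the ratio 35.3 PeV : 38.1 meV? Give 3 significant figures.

927000000000000000

(35.3 × 10^15) / (38.1 × 10^-3) = 0.9265 × 10^18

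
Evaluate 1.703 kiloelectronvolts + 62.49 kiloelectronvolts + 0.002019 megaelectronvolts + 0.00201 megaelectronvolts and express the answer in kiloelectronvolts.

In kiloelectronvolts:
  1.703 kiloelectronvolts → 1.703
  62.49 kiloelectronvolts → 62.49
  0.002019 megaelectronvolts = 0.002019 × 10³ kiloelectronvolts = 2.019
  0.00201 megaelectronvolts = 0.00201 × 10³ kiloelectronvolts = 2.01
Sum: 1.703 + 62.49 + 2.019 + 2.01 = 68.222

68.222 kiloelectronvolts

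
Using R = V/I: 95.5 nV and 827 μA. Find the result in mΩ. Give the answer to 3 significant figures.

(95.5 × 10^-9) / (827 × 10^-6) = 0.11548 × 10^-3 Ω

0.115 mΩ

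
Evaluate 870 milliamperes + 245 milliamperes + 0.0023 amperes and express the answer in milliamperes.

1117.3 milliamperes

In milliamperes:
  870 milliamperes → 870
  245 milliamperes → 245
  0.0023 amperes = 0.0023 × 10^3 milliamperes = 2.3
Sum: 870 + 245 + 2.3 = 1117.3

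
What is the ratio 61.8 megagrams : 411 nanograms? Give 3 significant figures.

150000000000000

(61.8e6) / (411e-9) = 0.1504e15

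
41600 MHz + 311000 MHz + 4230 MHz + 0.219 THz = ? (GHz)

575.83 GHz

In GHz:
  41600 MHz = 41600 × 10⁻³ GHz = 41.6
  311000 MHz = 311000 × 10⁻³ GHz = 311
  4230 MHz = 4230 × 10⁻³ GHz = 4.23
  0.219 THz = 0.219 × 10³ GHz = 219
Sum: 41.6 + 311 + 4.23 + 219 = 575.83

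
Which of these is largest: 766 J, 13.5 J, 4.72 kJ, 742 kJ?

766 J = 766 J
13.5 J = 13.5 J
4.72 kJ = 4720 J
742 kJ = 742000 J

742 kJ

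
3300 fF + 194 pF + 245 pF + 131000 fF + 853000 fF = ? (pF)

In pF:
  3300 fF = 3300 × 10⁻³ pF = 3.3
  194 pF → 194
  245 pF → 245
  131000 fF = 131000 × 10⁻³ pF = 131
  853000 fF = 853000 × 10⁻³ pF = 853
Sum: 3.3 + 194 + 245 + 131 + 853 = 1426.3

1426.3 pF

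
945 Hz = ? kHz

0.945 kHz

(no prefix) = 1e0, kilo = 1e3; factor is 1e-3.
945 × 1e-3 = 0.945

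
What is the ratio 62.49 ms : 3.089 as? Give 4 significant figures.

20230000000000000

(62.49 × 10^-3) / (3.089 × 10^-18) = 20.23 × 10^15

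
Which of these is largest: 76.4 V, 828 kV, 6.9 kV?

76.4 V = 76.4 V
828 kV = 828000 V
6.9 kV = 6900 V

828 kV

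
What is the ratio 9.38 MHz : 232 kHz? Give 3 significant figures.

40.4

(9.38 × 10^6) / (232 × 10^3) = 0.04043 × 10^3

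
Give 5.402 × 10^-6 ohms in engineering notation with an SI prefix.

5.402 microohms

= 5.402 × 10^-6 ohms; 10^-6 is micro.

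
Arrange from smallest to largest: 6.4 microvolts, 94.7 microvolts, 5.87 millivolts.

6.4 microvolts = 0.0000064 volts
94.7 microvolts = 0.0000947 volts
5.87 millivolts = 0.00587 volts

6.4 microvolts < 94.7 microvolts < 5.87 millivolts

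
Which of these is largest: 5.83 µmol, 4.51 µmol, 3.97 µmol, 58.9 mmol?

58.9 mmol

5.83 µmol = 0.00000583 mol
4.51 µmol = 0.00000451 mol
3.97 µmol = 0.00000397 mol
58.9 mmol = 0.0589 mol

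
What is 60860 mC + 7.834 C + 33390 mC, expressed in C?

In C:
  60860 mC = 60860 × 10⁻³ C = 60.86
  7.834 C → 7.834
  33390 mC = 33390 × 10⁻³ C = 33.39
Sum: 60.86 + 7.834 + 33.39 = 102.084

102.084 C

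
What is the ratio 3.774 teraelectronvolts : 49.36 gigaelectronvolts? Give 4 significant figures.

76.46

(3.774 × 10^12) / (49.36 × 10^9) = 0.076459 × 10^3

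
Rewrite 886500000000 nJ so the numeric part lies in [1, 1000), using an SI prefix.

= 886.5 J; mantissa already in [1, 1000).

886.5 J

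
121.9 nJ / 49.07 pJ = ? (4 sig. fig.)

2484

(121.9e-9) / (49.07e-12) = 2.4842e3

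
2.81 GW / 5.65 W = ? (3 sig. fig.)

497000000

(2.81e9) / (5.65) = 0.4973e9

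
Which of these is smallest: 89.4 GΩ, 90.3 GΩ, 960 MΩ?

89.4 GΩ = 89400000000 Ω
90.3 GΩ = 90300000000 Ω
960 MΩ = 960000000 Ω

960 MΩ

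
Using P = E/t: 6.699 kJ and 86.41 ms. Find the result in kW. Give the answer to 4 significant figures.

77.53 kW

(6.699 × 10^3) / (86.41 × 10^-3) = 0.0775257 × 10^6 W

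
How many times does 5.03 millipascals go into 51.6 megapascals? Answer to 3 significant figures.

10300000000

(51.6 × 10⁶) / (5.03 × 10⁻³) = 10.26 × 10⁹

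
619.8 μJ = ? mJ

0.6198 mJ

micro = 10^-6, milli = 10^-3; factor is 10^-3.
619.8 × 10^-3 = 0.6198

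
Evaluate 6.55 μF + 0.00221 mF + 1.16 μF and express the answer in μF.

9.92 μF

In μF:
  6.55 μF → 6.55
  0.00221 mF = 0.00221 × 10³ μF = 2.21
  1.16 μF → 1.16
Sum: 6.55 + 2.21 + 1.16 = 9.92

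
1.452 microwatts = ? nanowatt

1452 nanowatts

micro = 10⁻⁶, nano = 10⁻⁹; factor is 10³.
1.452 × 10³ = 1452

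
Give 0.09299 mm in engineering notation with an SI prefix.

92.99 um

= 92.99 × 10^-6 m; 10^-6 is micro.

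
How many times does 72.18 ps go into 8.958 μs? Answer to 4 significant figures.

124100

(8.958e-6) / (72.18e-12) = 0.12411e6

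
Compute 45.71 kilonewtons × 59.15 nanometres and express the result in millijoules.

2.7037465 millijoules

45.71e3 × 59.15e-9 = 2703.7465e-6 J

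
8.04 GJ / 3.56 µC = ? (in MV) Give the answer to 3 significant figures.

2260000000 MV

(8.04 × 10^9) / (3.56 × 10^-6) = 2.2584 × 10^15 V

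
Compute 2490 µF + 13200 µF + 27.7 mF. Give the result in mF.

In mF:
  2490 µF = 2490 × 10⁻³ mF = 2.49
  13200 µF = 13200 × 10⁻³ mF = 13.2
  27.7 mF → 27.7
Sum: 2.49 + 13.2 + 27.7 = 43.39

43.39 mF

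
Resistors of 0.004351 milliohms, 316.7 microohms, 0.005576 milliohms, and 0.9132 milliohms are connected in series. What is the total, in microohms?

In microohms:
  0.004351 milliohms = 0.004351 × 10³ microohms = 4.351
  316.7 microohms → 316.7
  0.005576 milliohms = 0.005576 × 10³ microohms = 5.576
  0.9132 milliohms = 0.9132 × 10³ microohms = 913.2
Sum: 4.351 + 316.7 + 5.576 + 913.2 = 1239.827

1239.827 microohms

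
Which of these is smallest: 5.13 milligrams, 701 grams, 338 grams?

5.13 milligrams

5.13 milligrams = 0.00513 grams
701 grams = 701 grams
338 grams = 338 grams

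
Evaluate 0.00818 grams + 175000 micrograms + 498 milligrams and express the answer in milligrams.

681.18 milligrams

In milligrams:
  0.00818 grams = 0.00818 × 10³ milligrams = 8.18
  175000 micrograms = 175000 × 10⁻³ milligrams = 175
  498 milligrams → 498
Sum: 8.18 + 175 + 498 = 681.18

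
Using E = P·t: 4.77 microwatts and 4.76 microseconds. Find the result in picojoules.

4.77 × 10⁻⁶ × 4.76 × 10⁻⁶ = 22.7052 × 10⁻¹² J

22.7052 picojoules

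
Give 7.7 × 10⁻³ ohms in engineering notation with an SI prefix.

7.7 milliohms

= 7.7 × 10⁻³ ohms; 10⁻³ is milli.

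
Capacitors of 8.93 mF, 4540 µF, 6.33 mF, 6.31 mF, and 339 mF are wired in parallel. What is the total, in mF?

In mF:
  8.93 mF → 8.93
  4540 µF = 4540 × 10⁻³ mF = 4.54
  6.33 mF → 6.33
  6.31 mF → 6.31
  339 mF → 339
Sum: 8.93 + 4.54 + 6.33 + 6.31 + 339 = 365.11

365.11 mF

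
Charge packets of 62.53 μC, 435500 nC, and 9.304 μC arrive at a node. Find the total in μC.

507.334 μC

In μC:
  62.53 μC → 62.53
  435500 nC = 435500 × 10⁻³ μC = 435.5
  9.304 μC → 9.304
Sum: 62.53 + 435.5 + 9.304 = 507.334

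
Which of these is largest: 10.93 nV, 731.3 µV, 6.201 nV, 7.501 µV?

10.93 nV = 0.00000001093 V
731.3 µV = 0.0007313 V
6.201 nV = 0.000000006201 V
7.501 µV = 0.000007501 V

731.3 µV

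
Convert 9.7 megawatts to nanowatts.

9700000000000000 nanowatts

mega = 1e6, nano = 1e-9; factor is 1e15.
9.7 × 1e15 = 9700000000000000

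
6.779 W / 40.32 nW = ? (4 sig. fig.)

(6.779) / (40.32 × 10⁻⁹) = 0.16813 × 10⁹

168100000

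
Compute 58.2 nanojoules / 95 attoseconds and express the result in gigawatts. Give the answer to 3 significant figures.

0.613 gigawatts

(58.2 × 10⁻⁹) / (95 × 10⁻¹⁸) = 0.61263 × 10⁹ W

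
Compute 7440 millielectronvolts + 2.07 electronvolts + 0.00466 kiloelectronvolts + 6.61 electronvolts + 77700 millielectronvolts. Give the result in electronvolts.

98.48 electronvolts

In electronvolts:
  7440 millielectronvolts = 7440 × 10⁻³ electronvolts = 7.44
  2.07 electronvolts → 2.07
  0.00466 kiloelectronvolts = 0.00466 × 10³ electronvolts = 4.66
  6.61 electronvolts → 6.61
  77700 millielectronvolts = 77700 × 10⁻³ electronvolts = 77.7
Sum: 7.44 + 2.07 + 4.66 + 6.61 + 77.7 = 98.48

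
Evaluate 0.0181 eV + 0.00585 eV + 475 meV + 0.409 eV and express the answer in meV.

In meV:
  0.0181 eV = 0.0181e3 meV = 18.1
  0.00585 eV = 0.00585e3 meV = 5.85
  475 meV → 475
  0.409 eV = 0.409e3 meV = 409
Sum: 18.1 + 5.85 + 475 + 409 = 907.95

907.95 meV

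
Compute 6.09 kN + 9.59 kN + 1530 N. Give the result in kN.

In kN:
  6.09 kN → 6.09
  9.59 kN → 9.59
  1530 N = 1530e-3 kN = 1.53
Sum: 6.09 + 9.59 + 1.53 = 17.21

17.21 kN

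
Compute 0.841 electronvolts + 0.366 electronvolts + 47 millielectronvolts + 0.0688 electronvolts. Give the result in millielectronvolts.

In millielectronvolts:
  0.841 electronvolts = 0.841 × 10^3 millielectronvolts = 841
  0.366 electronvolts = 0.366 × 10^3 millielectronvolts = 366
  47 millielectronvolts → 47
  0.0688 electronvolts = 0.0688 × 10^3 millielectronvolts = 68.8
Sum: 841 + 366 + 47 + 68.8 = 1322.8

1322.8 millielectronvolts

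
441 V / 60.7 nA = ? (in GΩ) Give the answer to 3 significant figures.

(441) / (60.7 × 10⁻⁹) = 7.2652 × 10⁹ Ω

7.27 GΩ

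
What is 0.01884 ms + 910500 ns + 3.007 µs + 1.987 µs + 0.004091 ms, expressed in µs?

In µs:
  0.01884 ms = 0.01884e3 µs = 18.84
  910500 ns = 910500e-3 µs = 910.5
  3.007 µs → 3.007
  1.987 µs → 1.987
  0.004091 ms = 0.004091e3 µs = 4.091
Sum: 18.84 + 910.5 + 3.007 + 1.987 + 4.091 = 938.425

938.425 µs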